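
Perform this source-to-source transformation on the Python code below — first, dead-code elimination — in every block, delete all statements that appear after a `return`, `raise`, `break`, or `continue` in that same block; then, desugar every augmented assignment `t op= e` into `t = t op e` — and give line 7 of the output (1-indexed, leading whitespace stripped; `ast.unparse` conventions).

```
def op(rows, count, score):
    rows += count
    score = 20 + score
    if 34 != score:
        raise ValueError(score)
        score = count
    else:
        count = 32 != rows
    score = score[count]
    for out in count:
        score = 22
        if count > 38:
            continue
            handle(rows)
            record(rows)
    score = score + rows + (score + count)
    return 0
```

Transformed code:
def op(rows, count, score):
    rows = rows + count
    score = 20 + score
    if 34 != score:
        raise ValueError(score)
    else:
        count = 32 != rows
    score = score[count]
    for out in count:
        score = 22
        if count > 38:
            continue
    score = score + rows + (score + count)
    return 0

count = 32 != rows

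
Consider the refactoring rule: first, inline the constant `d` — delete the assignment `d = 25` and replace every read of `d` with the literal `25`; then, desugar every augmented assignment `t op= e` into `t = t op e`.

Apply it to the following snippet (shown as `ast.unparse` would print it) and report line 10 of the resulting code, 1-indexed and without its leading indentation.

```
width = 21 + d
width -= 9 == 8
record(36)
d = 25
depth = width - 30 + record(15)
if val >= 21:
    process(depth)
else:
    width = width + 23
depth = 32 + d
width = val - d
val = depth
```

Transformed code:
width = 21 + 25
width = width - (9 == 8)
record(36)
depth = width - 30 + record(15)
if val >= 21:
    process(depth)
else:
    width = width + 23
depth = 32 + 25
width = val - 25
val = depth

width = val - 25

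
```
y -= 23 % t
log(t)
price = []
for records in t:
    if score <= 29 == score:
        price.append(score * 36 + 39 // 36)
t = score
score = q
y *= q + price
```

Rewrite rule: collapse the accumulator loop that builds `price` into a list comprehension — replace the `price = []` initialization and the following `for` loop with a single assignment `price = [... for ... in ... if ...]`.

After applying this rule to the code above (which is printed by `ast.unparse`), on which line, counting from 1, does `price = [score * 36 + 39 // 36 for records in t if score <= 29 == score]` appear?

3

Transformed code:
y -= 23 % t
log(t)
price = [score * 36 + 39 // 36 for records in t if score <= 29 == score]
t = score
score = q
y *= q + price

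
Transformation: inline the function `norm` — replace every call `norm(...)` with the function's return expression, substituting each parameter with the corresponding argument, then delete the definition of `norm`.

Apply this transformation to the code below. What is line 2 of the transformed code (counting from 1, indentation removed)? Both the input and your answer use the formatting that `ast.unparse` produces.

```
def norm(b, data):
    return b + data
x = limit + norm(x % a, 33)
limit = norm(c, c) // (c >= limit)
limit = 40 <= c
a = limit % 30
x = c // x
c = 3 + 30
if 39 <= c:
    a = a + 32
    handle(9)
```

limit = (c + c) // (c >= limit)

Transformed code:
x = limit + (x % a + 33)
limit = (c + c) // (c >= limit)
limit = 40 <= c
a = limit % 30
x = c // x
c = 3 + 30
if 39 <= c:
    a = a + 32
    handle(9)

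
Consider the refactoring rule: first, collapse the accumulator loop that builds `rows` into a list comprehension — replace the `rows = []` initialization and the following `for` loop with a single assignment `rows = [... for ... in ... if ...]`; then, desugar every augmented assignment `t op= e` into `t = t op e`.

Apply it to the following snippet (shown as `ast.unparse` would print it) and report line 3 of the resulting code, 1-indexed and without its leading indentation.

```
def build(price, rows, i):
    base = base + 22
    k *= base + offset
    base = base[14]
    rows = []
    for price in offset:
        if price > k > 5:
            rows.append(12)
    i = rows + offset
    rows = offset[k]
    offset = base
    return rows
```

Transformed code:
def build(price, rows, i):
    base = base + 22
    k = k * (base + offset)
    base = base[14]
    rows = [12 for price in offset if price > k > 5]
    i = rows + offset
    rows = offset[k]
    offset = base
    return rows

k = k * (base + offset)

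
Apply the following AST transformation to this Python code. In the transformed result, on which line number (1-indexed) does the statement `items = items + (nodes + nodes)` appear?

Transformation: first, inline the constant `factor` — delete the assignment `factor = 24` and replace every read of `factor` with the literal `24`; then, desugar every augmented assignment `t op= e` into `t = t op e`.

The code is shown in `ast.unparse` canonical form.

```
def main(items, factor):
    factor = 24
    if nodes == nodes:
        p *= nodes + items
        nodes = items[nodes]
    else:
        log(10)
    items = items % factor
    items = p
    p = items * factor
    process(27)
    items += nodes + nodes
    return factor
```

Transformed code:
def main(items, factor):
    if nodes == nodes:
        p = p * (nodes + items)
        nodes = items[nodes]
    else:
        log(10)
    items = items % 24
    items = p
    p = items * 24
    process(27)
    items = items + (nodes + nodes)
    return 24

11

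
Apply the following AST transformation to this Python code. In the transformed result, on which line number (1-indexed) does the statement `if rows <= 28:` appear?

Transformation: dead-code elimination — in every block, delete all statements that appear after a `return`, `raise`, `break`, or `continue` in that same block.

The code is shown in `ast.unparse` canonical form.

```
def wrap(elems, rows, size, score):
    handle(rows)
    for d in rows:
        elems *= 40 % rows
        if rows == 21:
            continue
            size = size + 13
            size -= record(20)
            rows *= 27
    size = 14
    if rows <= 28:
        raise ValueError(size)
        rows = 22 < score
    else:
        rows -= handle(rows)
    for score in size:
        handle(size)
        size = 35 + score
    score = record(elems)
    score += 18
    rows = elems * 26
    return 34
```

8

Transformed code:
def wrap(elems, rows, size, score):
    handle(rows)
    for d in rows:
        elems *= 40 % rows
        if rows == 21:
            continue
    size = 14
    if rows <= 28:
        raise ValueError(size)
    else:
        rows -= handle(rows)
    for score in size:
        handle(size)
        size = 35 + score
    score = record(elems)
    score += 18
    rows = elems * 26
    return 34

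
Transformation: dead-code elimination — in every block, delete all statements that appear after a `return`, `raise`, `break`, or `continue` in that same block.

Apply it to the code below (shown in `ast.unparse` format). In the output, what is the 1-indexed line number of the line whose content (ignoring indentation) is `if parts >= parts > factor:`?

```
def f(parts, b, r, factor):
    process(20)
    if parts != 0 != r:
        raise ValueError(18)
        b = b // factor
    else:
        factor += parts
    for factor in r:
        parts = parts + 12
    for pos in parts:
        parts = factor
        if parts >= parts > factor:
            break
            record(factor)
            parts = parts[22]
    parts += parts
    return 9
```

11

Transformed code:
def f(parts, b, r, factor):
    process(20)
    if parts != 0 != r:
        raise ValueError(18)
    else:
        factor += parts
    for factor in r:
        parts = parts + 12
    for pos in parts:
        parts = factor
        if parts >= parts > factor:
            break
    parts += parts
    return 9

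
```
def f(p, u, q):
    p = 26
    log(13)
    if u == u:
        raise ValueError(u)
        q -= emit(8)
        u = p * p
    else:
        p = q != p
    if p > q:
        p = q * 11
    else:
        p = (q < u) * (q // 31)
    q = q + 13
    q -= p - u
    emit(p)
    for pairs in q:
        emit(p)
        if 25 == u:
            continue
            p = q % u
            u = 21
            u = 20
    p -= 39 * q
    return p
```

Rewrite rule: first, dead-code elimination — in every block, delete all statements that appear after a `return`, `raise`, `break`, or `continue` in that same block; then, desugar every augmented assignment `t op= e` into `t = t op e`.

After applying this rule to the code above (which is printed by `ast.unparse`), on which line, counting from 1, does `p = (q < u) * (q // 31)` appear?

11

Transformed code:
def f(p, u, q):
    p = 26
    log(13)
    if u == u:
        raise ValueError(u)
    else:
        p = q != p
    if p > q:
        p = q * 11
    else:
        p = (q < u) * (q // 31)
    q = q + 13
    q = q - (p - u)
    emit(p)
    for pairs in q:
        emit(p)
        if 25 == u:
            continue
    p = p - 39 * q
    return p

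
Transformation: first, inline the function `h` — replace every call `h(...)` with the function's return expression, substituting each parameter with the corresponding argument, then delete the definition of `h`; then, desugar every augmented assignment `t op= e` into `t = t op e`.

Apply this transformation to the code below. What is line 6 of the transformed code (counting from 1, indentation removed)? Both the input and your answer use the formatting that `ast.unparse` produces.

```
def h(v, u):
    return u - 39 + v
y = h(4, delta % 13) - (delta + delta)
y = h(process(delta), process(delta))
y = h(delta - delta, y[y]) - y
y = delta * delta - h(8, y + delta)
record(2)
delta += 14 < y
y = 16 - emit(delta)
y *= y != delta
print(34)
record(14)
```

delta = delta + (14 < y)

Transformed code:
y = delta % 13 - 39 + 4 - (delta + delta)
y = process(delta) - 39 + process(delta)
y = y[y] - 39 + (delta - delta) - y
y = delta * delta - (y + delta - 39 + 8)
record(2)
delta = delta + (14 < y)
y = 16 - emit(delta)
y = y * (y != delta)
print(34)
record(14)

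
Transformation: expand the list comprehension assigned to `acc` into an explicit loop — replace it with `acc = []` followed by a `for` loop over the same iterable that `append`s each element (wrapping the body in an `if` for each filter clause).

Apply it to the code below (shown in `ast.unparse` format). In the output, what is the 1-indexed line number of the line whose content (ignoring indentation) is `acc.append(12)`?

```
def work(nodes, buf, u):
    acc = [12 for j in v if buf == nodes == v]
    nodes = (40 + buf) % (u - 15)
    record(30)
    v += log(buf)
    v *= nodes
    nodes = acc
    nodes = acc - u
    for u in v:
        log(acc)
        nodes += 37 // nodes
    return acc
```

Transformed code:
def work(nodes, buf, u):
    acc = []
    for j in v:
        if buf == nodes == v:
            acc.append(12)
    nodes = (40 + buf) % (u - 15)
    record(30)
    v += log(buf)
    v *= nodes
    nodes = acc
    nodes = acc - u
    for u in v:
        log(acc)
        nodes += 37 // nodes
    return acc

5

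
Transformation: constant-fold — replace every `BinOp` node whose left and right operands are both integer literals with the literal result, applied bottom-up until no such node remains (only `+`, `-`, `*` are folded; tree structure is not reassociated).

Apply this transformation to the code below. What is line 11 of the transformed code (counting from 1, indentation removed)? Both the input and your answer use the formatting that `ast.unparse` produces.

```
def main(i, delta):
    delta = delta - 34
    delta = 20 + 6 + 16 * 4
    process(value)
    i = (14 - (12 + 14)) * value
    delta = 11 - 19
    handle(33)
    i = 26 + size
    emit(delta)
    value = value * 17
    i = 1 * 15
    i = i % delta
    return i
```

i = 15

Transformed code:
def main(i, delta):
    delta = delta - 34
    delta = 90
    process(value)
    i = -12 * value
    delta = -8
    handle(33)
    i = 26 + size
    emit(delta)
    value = value * 17
    i = 15
    i = i % delta
    return i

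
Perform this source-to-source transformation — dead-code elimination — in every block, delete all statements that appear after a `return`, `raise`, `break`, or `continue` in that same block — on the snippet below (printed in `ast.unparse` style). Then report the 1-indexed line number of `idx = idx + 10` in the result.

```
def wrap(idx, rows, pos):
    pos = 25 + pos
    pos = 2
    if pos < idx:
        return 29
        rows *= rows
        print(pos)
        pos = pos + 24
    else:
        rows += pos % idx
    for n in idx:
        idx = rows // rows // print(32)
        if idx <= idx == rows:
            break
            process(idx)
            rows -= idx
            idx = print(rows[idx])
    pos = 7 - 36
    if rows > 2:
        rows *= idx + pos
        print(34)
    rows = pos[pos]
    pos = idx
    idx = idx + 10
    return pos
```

Transformed code:
def wrap(idx, rows, pos):
    pos = 25 + pos
    pos = 2
    if pos < idx:
        return 29
    else:
        rows += pos % idx
    for n in idx:
        idx = rows // rows // print(32)
        if idx <= idx == rows:
            break
    pos = 7 - 36
    if rows > 2:
        rows *= idx + pos
        print(34)
    rows = pos[pos]
    pos = idx
    idx = idx + 10
    return pos

18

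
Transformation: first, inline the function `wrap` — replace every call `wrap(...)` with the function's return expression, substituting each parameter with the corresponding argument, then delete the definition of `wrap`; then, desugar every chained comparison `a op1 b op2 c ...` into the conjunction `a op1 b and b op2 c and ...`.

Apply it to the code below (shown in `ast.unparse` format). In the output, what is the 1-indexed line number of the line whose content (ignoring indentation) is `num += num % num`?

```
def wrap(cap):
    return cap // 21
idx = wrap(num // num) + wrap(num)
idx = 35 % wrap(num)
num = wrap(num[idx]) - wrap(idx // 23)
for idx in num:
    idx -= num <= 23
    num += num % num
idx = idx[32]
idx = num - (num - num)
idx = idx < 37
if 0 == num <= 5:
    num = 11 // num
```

Transformed code:
idx = num // num // 21 + num // 21
idx = 35 % (num // 21)
num = num[idx] // 21 - idx // 23 // 21
for idx in num:
    idx -= num <= 23
    num += num % num
idx = idx[32]
idx = num - (num - num)
idx = idx < 37
if 0 == num and num <= 5:
    num = 11 // num

6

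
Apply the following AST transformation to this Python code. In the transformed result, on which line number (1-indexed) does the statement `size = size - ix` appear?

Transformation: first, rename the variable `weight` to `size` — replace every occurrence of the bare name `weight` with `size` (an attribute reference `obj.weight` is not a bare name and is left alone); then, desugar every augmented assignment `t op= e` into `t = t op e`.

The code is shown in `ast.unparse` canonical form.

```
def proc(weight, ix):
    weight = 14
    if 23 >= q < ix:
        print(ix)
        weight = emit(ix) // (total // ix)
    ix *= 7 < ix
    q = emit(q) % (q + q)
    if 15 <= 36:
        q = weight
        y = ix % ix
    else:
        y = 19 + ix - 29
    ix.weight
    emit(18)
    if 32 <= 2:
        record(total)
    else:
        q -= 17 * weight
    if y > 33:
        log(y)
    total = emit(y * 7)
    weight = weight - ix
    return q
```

22

Transformed code:
def proc(size, ix):
    size = 14
    if 23 >= q < ix:
        print(ix)
        size = emit(ix) // (total // ix)
    ix = ix * (7 < ix)
    q = emit(q) % (q + q)
    if 15 <= 36:
        q = size
        y = ix % ix
    else:
        y = 19 + ix - 29
    ix.weight
    emit(18)
    if 32 <= 2:
        record(total)
    else:
        q = q - 17 * size
    if y > 33:
        log(y)
    total = emit(y * 7)
    size = size - ix
    return q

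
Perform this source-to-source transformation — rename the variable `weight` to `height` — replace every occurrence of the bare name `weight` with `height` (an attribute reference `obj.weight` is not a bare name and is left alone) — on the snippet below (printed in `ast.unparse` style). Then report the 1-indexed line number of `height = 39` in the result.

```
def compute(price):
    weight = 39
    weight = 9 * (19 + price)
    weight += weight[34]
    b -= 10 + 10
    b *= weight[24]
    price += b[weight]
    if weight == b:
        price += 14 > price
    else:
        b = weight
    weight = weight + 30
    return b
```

2

Transformed code:
def compute(price):
    height = 39
    height = 9 * (19 + price)
    height += height[34]
    b -= 10 + 10
    b *= height[24]
    price += b[height]
    if height == b:
        price += 14 > price
    else:
        b = height
    height = height + 30
    return b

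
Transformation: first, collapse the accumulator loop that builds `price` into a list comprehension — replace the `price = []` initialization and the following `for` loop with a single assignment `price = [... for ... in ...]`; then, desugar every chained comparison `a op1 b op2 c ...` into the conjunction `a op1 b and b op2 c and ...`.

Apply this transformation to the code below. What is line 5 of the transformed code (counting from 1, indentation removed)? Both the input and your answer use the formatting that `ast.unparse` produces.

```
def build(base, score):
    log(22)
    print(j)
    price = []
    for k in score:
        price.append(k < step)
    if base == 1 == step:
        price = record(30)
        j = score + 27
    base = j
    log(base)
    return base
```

if base == 1 and 1 == step:

Transformed code:
def build(base, score):
    log(22)
    print(j)
    price = [k < step for k in score]
    if base == 1 and 1 == step:
        price = record(30)
        j = score + 27
    base = j
    log(base)
    return base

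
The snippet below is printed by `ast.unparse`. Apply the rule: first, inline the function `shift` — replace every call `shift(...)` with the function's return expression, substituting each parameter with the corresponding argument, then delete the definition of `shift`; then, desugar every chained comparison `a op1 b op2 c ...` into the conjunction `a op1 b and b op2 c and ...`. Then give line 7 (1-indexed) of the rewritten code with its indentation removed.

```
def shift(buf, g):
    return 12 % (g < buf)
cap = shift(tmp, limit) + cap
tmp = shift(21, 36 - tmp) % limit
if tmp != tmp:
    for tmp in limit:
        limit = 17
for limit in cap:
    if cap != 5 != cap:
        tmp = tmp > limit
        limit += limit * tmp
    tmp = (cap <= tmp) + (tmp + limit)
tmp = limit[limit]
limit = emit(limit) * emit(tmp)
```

if cap != 5 and 5 != cap:

Transformed code:
cap = 12 % (limit < tmp) + cap
tmp = 12 % (36 - tmp < 21) % limit
if tmp != tmp:
    for tmp in limit:
        limit = 17
for limit in cap:
    if cap != 5 and 5 != cap:
        tmp = tmp > limit
        limit += limit * tmp
    tmp = (cap <= tmp) + (tmp + limit)
tmp = limit[limit]
limit = emit(limit) * emit(tmp)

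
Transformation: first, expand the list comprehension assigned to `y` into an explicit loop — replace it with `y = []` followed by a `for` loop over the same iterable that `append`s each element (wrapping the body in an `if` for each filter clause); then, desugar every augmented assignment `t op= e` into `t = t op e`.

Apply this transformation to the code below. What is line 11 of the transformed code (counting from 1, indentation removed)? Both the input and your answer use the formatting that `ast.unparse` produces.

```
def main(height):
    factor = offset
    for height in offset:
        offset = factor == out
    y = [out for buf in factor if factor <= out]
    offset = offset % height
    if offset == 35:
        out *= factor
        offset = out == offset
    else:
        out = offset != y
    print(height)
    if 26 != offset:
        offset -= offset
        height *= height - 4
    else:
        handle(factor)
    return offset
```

out = out * factor

Transformed code:
def main(height):
    factor = offset
    for height in offset:
        offset = factor == out
    y = []
    for buf in factor:
        if factor <= out:
            y.append(out)
    offset = offset % height
    if offset == 35:
        out = out * factor
        offset = out == offset
    else:
        out = offset != y
    print(height)
    if 26 != offset:
        offset = offset - offset
        height = height * (height - 4)
    else:
        handle(factor)
    return offset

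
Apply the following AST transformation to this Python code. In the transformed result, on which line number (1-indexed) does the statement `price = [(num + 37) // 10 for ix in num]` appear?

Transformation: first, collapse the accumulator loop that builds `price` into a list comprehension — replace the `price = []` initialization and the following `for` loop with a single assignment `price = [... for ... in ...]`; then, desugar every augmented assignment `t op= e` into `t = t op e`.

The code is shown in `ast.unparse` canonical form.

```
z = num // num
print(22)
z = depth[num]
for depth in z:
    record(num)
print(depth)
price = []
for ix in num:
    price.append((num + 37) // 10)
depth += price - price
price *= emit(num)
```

7

Transformed code:
z = num // num
print(22)
z = depth[num]
for depth in z:
    record(num)
print(depth)
price = [(num + 37) // 10 for ix in num]
depth = depth + (price - price)
price = price * emit(num)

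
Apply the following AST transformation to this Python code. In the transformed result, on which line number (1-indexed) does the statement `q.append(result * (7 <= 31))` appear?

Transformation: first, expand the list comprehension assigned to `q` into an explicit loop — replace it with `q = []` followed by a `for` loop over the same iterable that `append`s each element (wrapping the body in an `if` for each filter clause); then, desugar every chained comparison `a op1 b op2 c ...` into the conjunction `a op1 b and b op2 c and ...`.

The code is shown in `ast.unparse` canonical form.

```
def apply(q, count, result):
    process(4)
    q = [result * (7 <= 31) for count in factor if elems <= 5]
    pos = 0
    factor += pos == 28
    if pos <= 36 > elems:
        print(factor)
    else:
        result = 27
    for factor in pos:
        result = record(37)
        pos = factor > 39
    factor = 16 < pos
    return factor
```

6

Transformed code:
def apply(q, count, result):
    process(4)
    q = []
    for count in factor:
        if elems <= 5:
            q.append(result * (7 <= 31))
    pos = 0
    factor += pos == 28
    if pos <= 36 and 36 > elems:
        print(factor)
    else:
        result = 27
    for factor in pos:
        result = record(37)
        pos = factor > 39
    factor = 16 < pos
    return factor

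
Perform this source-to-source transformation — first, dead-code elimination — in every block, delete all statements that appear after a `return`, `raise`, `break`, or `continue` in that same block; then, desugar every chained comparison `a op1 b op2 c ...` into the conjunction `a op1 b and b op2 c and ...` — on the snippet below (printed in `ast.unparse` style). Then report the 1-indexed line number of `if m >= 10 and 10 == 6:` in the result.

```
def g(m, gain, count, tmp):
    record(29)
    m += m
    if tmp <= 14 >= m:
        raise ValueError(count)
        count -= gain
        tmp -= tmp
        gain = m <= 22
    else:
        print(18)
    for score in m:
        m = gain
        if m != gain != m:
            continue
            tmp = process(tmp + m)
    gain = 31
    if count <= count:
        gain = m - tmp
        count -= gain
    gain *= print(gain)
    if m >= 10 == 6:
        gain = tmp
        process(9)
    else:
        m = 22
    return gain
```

Transformed code:
def g(m, gain, count, tmp):
    record(29)
    m += m
    if tmp <= 14 and 14 >= m:
        raise ValueError(count)
    else:
        print(18)
    for score in m:
        m = gain
        if m != gain and gain != m:
            continue
    gain = 31
    if count <= count:
        gain = m - tmp
        count -= gain
    gain *= print(gain)
    if m >= 10 and 10 == 6:
        gain = tmp
        process(9)
    else:
        m = 22
    return gain

17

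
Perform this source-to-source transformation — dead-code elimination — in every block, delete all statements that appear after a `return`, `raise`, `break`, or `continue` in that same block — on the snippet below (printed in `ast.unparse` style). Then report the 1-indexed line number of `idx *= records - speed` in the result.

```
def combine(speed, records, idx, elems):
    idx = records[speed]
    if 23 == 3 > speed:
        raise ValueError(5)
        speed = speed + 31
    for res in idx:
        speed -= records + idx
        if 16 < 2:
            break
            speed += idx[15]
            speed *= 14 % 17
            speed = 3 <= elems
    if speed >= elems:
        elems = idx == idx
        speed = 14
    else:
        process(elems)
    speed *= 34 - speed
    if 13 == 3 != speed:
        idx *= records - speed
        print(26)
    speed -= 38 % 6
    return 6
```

Transformed code:
def combine(speed, records, idx, elems):
    idx = records[speed]
    if 23 == 3 > speed:
        raise ValueError(5)
    for res in idx:
        speed -= records + idx
        if 16 < 2:
            break
    if speed >= elems:
        elems = idx == idx
        speed = 14
    else:
        process(elems)
    speed *= 34 - speed
    if 13 == 3 != speed:
        idx *= records - speed
        print(26)
    speed -= 38 % 6
    return 6

16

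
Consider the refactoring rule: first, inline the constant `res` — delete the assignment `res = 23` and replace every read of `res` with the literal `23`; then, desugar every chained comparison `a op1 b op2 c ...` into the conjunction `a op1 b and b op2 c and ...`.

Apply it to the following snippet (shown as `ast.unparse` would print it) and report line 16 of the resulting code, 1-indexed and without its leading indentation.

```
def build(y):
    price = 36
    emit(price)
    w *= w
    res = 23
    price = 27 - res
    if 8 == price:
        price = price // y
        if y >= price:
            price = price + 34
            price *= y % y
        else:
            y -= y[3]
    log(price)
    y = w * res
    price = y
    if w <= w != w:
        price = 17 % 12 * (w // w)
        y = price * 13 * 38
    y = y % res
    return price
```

Transformed code:
def build(y):
    price = 36
    emit(price)
    w *= w
    price = 27 - 23
    if 8 == price:
        price = price // y
        if y >= price:
            price = price + 34
            price *= y % y
        else:
            y -= y[3]
    log(price)
    y = w * 23
    price = y
    if w <= w and w != w:
        price = 17 % 12 * (w // w)
        y = price * 13 * 38
    y = y % 23
    return price

if w <= w and w != w:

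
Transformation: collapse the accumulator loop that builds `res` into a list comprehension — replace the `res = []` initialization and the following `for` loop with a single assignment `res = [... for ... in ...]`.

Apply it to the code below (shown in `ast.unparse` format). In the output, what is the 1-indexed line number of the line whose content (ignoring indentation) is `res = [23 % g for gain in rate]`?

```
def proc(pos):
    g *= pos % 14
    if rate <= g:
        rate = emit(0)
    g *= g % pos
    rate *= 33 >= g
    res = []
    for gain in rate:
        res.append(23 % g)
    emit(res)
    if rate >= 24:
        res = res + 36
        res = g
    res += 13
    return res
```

Transformed code:
def proc(pos):
    g *= pos % 14
    if rate <= g:
        rate = emit(0)
    g *= g % pos
    rate *= 33 >= g
    res = [23 % g for gain in rate]
    emit(res)
    if rate >= 24:
        res = res + 36
        res = g
    res += 13
    return res

7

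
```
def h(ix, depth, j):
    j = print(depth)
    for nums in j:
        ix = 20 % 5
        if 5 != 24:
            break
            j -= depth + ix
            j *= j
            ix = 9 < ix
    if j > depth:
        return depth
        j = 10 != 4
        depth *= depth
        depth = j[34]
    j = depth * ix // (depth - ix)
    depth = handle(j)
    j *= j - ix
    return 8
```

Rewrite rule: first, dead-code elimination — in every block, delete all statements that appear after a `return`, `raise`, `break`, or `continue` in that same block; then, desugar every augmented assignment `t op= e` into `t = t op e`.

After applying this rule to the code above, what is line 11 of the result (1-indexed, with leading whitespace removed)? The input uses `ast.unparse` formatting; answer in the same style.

Transformed code:
def h(ix, depth, j):
    j = print(depth)
    for nums in j:
        ix = 20 % 5
        if 5 != 24:
            break
    if j > depth:
        return depth
    j = depth * ix // (depth - ix)
    depth = handle(j)
    j = j * (j - ix)
    return 8

j = j * (j - ix)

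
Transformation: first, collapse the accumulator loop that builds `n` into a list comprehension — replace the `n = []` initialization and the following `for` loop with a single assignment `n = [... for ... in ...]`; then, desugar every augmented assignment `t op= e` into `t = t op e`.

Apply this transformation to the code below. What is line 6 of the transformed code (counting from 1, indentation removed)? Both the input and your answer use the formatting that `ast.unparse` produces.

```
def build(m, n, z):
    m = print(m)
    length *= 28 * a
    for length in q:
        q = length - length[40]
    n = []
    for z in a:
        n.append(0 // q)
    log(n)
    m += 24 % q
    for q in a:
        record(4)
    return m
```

Transformed code:
def build(m, n, z):
    m = print(m)
    length = length * (28 * a)
    for length in q:
        q = length - length[40]
    n = [0 // q for z in a]
    log(n)
    m = m + 24 % q
    for q in a:
        record(4)
    return m

n = [0 // q for z in a]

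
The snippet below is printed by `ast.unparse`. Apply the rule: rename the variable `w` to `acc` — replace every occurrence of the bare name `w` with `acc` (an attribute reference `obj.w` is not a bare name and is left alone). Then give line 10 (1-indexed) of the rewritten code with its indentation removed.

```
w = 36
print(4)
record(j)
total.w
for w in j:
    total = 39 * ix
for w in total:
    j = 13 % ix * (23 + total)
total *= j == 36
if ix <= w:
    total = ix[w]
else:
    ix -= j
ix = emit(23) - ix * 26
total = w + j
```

Transformed code:
acc = 36
print(4)
record(j)
total.w
for acc in j:
    total = 39 * ix
for acc in total:
    j = 13 % ix * (23 + total)
total *= j == 36
if ix <= acc:
    total = ix[acc]
else:
    ix -= j
ix = emit(23) - ix * 26
total = acc + j

if ix <= acc:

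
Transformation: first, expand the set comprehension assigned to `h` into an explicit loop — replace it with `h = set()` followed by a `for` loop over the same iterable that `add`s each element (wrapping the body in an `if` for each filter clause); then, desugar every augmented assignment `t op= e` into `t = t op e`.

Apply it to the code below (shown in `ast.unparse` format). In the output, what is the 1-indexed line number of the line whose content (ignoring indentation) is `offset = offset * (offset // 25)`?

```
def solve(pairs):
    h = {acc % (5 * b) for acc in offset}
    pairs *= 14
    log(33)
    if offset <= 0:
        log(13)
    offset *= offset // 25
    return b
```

9

Transformed code:
def solve(pairs):
    h = set()
    for acc in offset:
        h.add(acc % (5 * b))
    pairs = pairs * 14
    log(33)
    if offset <= 0:
        log(13)
    offset = offset * (offset // 25)
    return b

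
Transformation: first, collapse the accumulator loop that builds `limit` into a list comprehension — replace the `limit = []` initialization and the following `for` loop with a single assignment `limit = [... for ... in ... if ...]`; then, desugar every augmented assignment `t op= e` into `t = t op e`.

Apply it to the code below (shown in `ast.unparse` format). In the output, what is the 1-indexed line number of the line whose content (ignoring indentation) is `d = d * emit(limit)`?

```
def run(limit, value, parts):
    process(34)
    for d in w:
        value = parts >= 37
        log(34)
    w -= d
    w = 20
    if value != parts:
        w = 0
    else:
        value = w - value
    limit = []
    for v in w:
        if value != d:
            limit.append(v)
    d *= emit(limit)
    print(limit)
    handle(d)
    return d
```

Transformed code:
def run(limit, value, parts):
    process(34)
    for d in w:
        value = parts >= 37
        log(34)
    w = w - d
    w = 20
    if value != parts:
        w = 0
    else:
        value = w - value
    limit = [v for v in w if value != d]
    d = d * emit(limit)
    print(limit)
    handle(d)
    return d

13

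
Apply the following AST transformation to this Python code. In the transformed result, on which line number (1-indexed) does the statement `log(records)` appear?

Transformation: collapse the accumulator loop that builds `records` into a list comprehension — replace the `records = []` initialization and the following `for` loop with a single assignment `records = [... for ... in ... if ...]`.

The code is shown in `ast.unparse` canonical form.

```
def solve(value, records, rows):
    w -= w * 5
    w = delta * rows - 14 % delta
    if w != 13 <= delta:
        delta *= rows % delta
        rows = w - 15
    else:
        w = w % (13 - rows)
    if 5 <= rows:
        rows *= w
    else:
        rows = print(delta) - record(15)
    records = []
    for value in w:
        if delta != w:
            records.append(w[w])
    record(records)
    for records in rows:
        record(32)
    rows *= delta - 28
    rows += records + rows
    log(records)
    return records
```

19

Transformed code:
def solve(value, records, rows):
    w -= w * 5
    w = delta * rows - 14 % delta
    if w != 13 <= delta:
        delta *= rows % delta
        rows = w - 15
    else:
        w = w % (13 - rows)
    if 5 <= rows:
        rows *= w
    else:
        rows = print(delta) - record(15)
    records = [w[w] for value in w if delta != w]
    record(records)
    for records in rows:
        record(32)
    rows *= delta - 28
    rows += records + rows
    log(records)
    return records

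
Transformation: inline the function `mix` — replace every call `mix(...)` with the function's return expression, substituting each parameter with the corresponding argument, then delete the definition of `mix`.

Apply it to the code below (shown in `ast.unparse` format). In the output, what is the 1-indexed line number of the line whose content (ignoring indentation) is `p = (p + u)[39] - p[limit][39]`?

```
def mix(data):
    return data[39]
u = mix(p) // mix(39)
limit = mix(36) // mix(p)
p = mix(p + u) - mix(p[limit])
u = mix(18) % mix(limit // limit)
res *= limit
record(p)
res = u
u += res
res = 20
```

Transformed code:
u = p[39] // 39[39]
limit = 36[39] // p[39]
p = (p + u)[39] - p[limit][39]
u = 18[39] % (limit // limit)[39]
res *= limit
record(p)
res = u
u += res
res = 20

3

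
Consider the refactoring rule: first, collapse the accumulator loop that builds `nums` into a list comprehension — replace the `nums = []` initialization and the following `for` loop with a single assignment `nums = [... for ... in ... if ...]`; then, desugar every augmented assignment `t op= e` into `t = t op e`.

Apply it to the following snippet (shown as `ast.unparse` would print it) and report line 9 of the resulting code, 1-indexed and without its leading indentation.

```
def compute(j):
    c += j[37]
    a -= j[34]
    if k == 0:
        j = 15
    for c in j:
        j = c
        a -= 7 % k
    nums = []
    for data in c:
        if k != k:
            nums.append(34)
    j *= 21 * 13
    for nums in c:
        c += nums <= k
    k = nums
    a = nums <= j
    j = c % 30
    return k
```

nums = [34 for data in c if k != k]

Transformed code:
def compute(j):
    c = c + j[37]
    a = a - j[34]
    if k == 0:
        j = 15
    for c in j:
        j = c
        a = a - 7 % k
    nums = [34 for data in c if k != k]
    j = j * (21 * 13)
    for nums in c:
        c = c + (nums <= k)
    k = nums
    a = nums <= j
    j = c % 30
    return k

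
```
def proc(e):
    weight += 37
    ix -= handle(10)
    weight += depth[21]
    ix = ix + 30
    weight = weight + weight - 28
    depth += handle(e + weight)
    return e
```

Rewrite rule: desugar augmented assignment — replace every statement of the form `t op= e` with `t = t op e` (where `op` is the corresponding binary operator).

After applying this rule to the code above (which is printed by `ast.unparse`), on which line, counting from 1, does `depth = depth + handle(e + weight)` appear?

Transformed code:
def proc(e):
    weight = weight + 37
    ix = ix - handle(10)
    weight = weight + depth[21]
    ix = ix + 30
    weight = weight + weight - 28
    depth = depth + handle(e + weight)
    return e

7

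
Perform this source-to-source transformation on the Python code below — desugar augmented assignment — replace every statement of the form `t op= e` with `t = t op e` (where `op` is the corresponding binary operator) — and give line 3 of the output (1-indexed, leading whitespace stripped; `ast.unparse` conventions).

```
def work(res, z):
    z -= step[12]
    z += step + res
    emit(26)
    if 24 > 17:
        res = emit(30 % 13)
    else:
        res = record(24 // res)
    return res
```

Transformed code:
def work(res, z):
    z = z - step[12]
    z = z + (step + res)
    emit(26)
    if 24 > 17:
        res = emit(30 % 13)
    else:
        res = record(24 // res)
    return res

z = z + (step + res)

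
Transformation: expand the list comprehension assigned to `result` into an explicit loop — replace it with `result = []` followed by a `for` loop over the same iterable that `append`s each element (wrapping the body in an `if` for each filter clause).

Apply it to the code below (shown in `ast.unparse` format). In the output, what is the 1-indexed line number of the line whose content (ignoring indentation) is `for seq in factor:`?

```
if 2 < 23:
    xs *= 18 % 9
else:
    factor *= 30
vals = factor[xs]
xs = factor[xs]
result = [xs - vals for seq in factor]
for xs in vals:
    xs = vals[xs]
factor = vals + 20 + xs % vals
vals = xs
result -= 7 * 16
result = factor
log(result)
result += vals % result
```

8

Transformed code:
if 2 < 23:
    xs *= 18 % 9
else:
    factor *= 30
vals = factor[xs]
xs = factor[xs]
result = []
for seq in factor:
    result.append(xs - vals)
for xs in vals:
    xs = vals[xs]
factor = vals + 20 + xs % vals
vals = xs
result -= 7 * 16
result = factor
log(result)
result += vals % result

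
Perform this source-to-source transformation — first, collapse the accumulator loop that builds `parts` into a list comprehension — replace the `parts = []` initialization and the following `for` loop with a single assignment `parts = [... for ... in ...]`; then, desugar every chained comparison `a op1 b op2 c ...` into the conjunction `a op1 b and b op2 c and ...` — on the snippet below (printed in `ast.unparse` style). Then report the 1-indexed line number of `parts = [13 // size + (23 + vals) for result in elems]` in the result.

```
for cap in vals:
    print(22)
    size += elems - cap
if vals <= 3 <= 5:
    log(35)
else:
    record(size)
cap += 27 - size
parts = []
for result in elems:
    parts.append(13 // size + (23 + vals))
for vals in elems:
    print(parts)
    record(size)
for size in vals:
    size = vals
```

9

Transformed code:
for cap in vals:
    print(22)
    size += elems - cap
if vals <= 3 and 3 <= 5:
    log(35)
else:
    record(size)
cap += 27 - size
parts = [13 // size + (23 + vals) for result in elems]
for vals in elems:
    print(parts)
    record(size)
for size in vals:
    size = vals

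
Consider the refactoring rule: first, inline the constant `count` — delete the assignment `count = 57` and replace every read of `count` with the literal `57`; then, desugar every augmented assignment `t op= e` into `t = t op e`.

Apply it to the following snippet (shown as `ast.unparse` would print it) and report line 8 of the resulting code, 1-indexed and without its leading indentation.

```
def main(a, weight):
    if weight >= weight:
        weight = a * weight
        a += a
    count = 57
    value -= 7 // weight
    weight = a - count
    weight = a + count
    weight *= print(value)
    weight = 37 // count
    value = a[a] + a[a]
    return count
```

weight = weight * print(value)

Transformed code:
def main(a, weight):
    if weight >= weight:
        weight = a * weight
        a = a + a
    value = value - 7 // weight
    weight = a - 57
    weight = a + 57
    weight = weight * print(value)
    weight = 37 // 57
    value = a[a] + a[a]
    return 57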